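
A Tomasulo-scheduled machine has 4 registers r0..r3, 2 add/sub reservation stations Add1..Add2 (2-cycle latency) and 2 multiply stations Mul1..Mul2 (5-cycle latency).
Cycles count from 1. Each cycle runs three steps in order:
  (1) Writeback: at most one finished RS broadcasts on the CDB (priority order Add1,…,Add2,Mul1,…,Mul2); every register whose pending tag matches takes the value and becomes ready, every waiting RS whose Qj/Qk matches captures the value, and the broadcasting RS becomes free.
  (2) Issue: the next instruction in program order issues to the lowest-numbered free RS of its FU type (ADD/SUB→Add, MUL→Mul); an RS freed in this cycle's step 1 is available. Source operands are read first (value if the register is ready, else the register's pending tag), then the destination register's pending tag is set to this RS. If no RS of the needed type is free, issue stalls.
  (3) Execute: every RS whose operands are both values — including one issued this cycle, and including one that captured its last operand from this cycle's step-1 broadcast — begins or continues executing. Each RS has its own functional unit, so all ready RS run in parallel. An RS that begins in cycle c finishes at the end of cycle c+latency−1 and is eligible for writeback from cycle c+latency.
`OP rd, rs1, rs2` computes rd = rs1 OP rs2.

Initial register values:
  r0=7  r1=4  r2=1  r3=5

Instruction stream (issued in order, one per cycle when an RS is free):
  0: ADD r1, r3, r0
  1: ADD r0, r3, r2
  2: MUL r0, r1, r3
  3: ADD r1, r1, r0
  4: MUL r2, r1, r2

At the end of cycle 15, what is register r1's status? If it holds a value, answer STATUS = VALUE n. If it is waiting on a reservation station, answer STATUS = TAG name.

cycle 1: issue ADD r1<-Add1 // r0:7,r1:Add1,r2:1,r3:5
cycle 2: issue ADD r0<-Add2 // r0:Add2,r1:Add1,r2:1,r3:5
cycle 3: CDB Add1=12; issue MUL r0<-Mul1 // r0:Mul1,r1:12,r2:1,r3:5
cycle 4: CDB Add2=6; issue ADD r1<-Add1 // r0:Mul1,r1:Add1,r2:1,r3:5
cycle 5: issue MUL r2<-Mul2 // r0:Mul1,r1:Add1,r2:Mul2,r3:5
cycle 6: - // r0:Mul1,r1:Add1,r2:Mul2,r3:5
cycle 7: - // r0:Mul1,r1:Add1,r2:Mul2,r3:5
cycle 8: CDB Mul1=60 // r0:60,r1:Add1,r2:Mul2,r3:5
cycle 9: - // r0:60,r1:Add1,r2:Mul2,r3:5
cycle 10: CDB Add1=72 // r0:60,r1:72,r2:Mul2,r3:5
cycle 11: - // r0:60,r1:72,r2:Mul2,r3:5
cycle 12: - // r0:60,r1:72,r2:Mul2,r3:5
cycle 13: - // r0:60,r1:72,r2:Mul2,r3:5
cycle 14: - // r0:60,r1:72,r2:Mul2,r3:5
cycle 15: CDB Mul2=72 // r0:60,r1:72,r2:72,r3:5

STATUS = VALUE 72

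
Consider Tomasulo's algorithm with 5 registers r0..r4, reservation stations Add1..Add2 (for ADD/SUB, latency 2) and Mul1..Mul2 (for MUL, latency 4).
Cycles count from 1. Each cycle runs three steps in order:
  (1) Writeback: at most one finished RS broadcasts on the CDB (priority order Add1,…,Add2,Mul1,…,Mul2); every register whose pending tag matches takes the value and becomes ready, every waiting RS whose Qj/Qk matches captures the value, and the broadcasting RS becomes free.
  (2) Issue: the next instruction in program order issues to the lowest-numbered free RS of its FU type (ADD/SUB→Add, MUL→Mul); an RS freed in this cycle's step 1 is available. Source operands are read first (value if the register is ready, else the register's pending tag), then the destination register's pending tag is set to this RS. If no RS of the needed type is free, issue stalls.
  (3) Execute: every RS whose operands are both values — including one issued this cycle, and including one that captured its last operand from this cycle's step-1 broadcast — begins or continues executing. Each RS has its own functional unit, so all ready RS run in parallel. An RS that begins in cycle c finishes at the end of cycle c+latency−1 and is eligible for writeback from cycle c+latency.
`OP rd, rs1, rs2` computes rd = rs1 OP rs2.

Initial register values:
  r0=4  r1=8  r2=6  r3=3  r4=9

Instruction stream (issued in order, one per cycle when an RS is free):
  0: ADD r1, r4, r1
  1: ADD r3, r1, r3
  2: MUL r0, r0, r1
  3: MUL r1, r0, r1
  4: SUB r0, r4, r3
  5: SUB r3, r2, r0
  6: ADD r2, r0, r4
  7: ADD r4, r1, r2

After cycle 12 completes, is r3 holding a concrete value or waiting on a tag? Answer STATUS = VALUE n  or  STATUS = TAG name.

  c1: issue ADD r1<-Add1  regs: r0:4,r1:Add1,r2:6,r3:3,r4:9
  c2: issue ADD r3<-Add2  regs: r0:4,r1:Add1,r2:6,r3:Add2,r4:9
  c3: CDB Add1=17; issue MUL r0<-Mul1  regs: r0:Mul1,r1:17,r2:6,r3:Add2,r4:9
  c4: issue MUL r1<-Mul2  regs: r0:Mul1,r1:Mul2,r2:6,r3:Add2,r4:9
  c5: CDB Add2=20; issue SUB r0<-Add1  regs: r0:Add1,r1:Mul2,r2:6,r3:20,r4:9
  c6: issue SUB r3<-Add2  regs: r0:Add1,r1:Mul2,r2:6,r3:Add2,r4:9
  c7: CDB Add1=-11; issue ADD r2<-Add1  regs: r0:-11,r1:Mul2,r2:Add1,r3:Add2,r4:9
  c8: CDB Mul1=68; stall  regs: r0:-11,r1:Mul2,r2:Add1,r3:Add2,r4:9
  c9: CDB Add1=-2; issue ADD r4<-Add1  regs: r0:-11,r1:Mul2,r2:-2,r3:Add2,r4:Add1
  c10: CDB Add2=17  regs: r0:-11,r1:Mul2,r2:-2,r3:17,r4:Add1
  c11: -  regs: r0:-11,r1:Mul2,r2:-2,r3:17,r4:Add1
  c12: CDB Mul2=1156  regs: r0:-11,r1:1156,r2:-2,r3:17,r4:Add1

STATUS = VALUE 17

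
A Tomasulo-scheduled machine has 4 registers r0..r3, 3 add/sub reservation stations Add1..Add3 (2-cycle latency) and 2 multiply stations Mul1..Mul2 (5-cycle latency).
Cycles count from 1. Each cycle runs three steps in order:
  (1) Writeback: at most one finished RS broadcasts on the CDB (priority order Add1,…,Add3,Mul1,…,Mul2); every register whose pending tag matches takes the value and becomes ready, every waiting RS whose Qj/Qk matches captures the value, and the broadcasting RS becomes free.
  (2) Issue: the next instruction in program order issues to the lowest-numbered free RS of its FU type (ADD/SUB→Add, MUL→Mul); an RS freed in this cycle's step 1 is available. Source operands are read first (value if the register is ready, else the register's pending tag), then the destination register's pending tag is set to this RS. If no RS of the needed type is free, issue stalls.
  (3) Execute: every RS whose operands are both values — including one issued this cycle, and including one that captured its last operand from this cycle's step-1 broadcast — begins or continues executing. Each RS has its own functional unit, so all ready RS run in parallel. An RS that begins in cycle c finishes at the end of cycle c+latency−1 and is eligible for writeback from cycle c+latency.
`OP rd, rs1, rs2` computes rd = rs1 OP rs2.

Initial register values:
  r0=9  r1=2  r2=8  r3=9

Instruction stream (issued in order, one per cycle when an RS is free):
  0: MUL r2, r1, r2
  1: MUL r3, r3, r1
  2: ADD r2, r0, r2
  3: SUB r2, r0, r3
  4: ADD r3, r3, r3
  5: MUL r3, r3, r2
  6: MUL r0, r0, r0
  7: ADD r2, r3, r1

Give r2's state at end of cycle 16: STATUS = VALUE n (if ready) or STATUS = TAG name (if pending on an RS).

cycle 1: issue MUL r2<-Mul1 // r0:9,r1:2,r2:Mul1,r3:9
cycle 2: issue MUL r3<-Mul2 // r0:9,r1:2,r2:Mul1,r3:Mul2
cycle 3: issue ADD r2<-Add1 // r0:9,r1:2,r2:Add1,r3:Mul2
cycle 4: issue SUB r2<-Add2 // r0:9,r1:2,r2:Add2,r3:Mul2
cycle 5: issue ADD r3<-Add3 // r0:9,r1:2,r2:Add2,r3:Add3
cycle 6: CDB Mul1=16; issue MUL r3<-Mul1 // r0:9,r1:2,r2:Add2,r3:Mul1
cycle 7: CDB Mul2=18; issue MUL r0<-Mul2 // r0:Mul2,r1:2,r2:Add2,r3:Mul1
cycle 8: CDB Add1=25; issue ADD r2<-Add1 // r0:Mul2,r1:2,r2:Add1,r3:Mul1
cycle 9: CDB Add2=-9 // r0:Mul2,r1:2,r2:Add1,r3:Mul1
cycle 10: CDB Add3=36 // r0:Mul2,r1:2,r2:Add1,r3:Mul1
cycle 11: - // r0:Mul2,r1:2,r2:Add1,r3:Mul1
cycle 12: CDB Mul2=81 // r0:81,r1:2,r2:Add1,r3:Mul1
cycle 13: - // r0:81,r1:2,r2:Add1,r3:Mul1
cycle 14: - // r0:81,r1:2,r2:Add1,r3:Mul1
cycle 15: CDB Mul1=-324 // r0:81,r1:2,r2:Add1,r3:-324
cycle 16: - // r0:81,r1:2,r2:Add1,r3:-324

STATUS = TAG Add1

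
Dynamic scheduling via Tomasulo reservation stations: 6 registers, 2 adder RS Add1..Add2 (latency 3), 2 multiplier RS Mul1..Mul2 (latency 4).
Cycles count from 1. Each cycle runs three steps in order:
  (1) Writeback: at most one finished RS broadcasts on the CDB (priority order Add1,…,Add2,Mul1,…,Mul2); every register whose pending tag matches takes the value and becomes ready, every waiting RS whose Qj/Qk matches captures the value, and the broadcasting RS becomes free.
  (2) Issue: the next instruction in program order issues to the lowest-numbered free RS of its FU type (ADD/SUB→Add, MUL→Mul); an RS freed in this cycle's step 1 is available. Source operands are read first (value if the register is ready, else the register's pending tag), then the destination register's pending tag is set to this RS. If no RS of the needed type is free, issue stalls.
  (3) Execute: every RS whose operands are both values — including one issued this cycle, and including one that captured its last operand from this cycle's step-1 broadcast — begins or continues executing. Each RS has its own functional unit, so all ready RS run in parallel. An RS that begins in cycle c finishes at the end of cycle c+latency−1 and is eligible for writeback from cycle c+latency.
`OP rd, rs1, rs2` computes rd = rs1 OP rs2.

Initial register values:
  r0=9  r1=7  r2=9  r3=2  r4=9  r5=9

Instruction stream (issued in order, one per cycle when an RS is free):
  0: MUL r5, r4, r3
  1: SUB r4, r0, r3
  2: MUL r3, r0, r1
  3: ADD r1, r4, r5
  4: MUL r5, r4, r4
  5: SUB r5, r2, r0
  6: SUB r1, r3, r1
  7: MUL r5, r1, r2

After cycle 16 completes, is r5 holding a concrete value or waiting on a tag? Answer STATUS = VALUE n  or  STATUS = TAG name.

  c1: issue MUL r5<-Mul1  regs: r0:9,r1:7,r2:9,r3:2,r4:9,r5:Mul1
  c2: issue SUB r4<-Add1  regs: r0:9,r1:7,r2:9,r3:2,r4:Add1,r5:Mul1
  c3: issue MUL r3<-Mul2  regs: r0:9,r1:7,r2:9,r3:Mul2,r4:Add1,r5:Mul1
  c4: issue ADD r1<-Add2  regs: r0:9,r1:Add2,r2:9,r3:Mul2,r4:Add1,r5:Mul1
  c5: CDB Add1=7; stall  regs: r0:9,r1:Add2,r2:9,r3:Mul2,r4:7,r5:Mul1
  c6: CDB Mul1=18; issue MUL r5<-Mul1  regs: r0:9,r1:Add2,r2:9,r3:Mul2,r4:7,r5:Mul1
  c7: CDB Mul2=63; issue SUB r5<-Add1  regs: r0:9,r1:Add2,r2:9,r3:63,r4:7,r5:Add1
  c8: stall  regs: r0:9,r1:Add2,r2:9,r3:63,r4:7,r5:Add1
  c9: CDB Add2=25; issue SUB r1<-Add2  regs: r0:9,r1:Add2,r2:9,r3:63,r4:7,r5:Add1
  c10: CDB Add1=0; issue MUL r5<-Mul2  regs: r0:9,r1:Add2,r2:9,r3:63,r4:7,r5:Mul2
  c11: CDB Mul1=49  regs: r0:9,r1:Add2,r2:9,r3:63,r4:7,r5:Mul2
  c12: CDB Add2=38  regs: r0:9,r1:38,r2:9,r3:63,r4:7,r5:Mul2
  c13: -  regs: r0:9,r1:38,r2:9,r3:63,r4:7,r5:Mul2
  c14: -  regs: r0:9,r1:38,r2:9,r3:63,r4:7,r5:Mul2
  c15: -  regs: r0:9,r1:38,r2:9,r3:63,r4:7,r5:Mul2
  c16: CDB Mul2=342  regs: r0:9,r1:38,r2:9,r3:63,r4:7,r5:342

STATUS = VALUE 342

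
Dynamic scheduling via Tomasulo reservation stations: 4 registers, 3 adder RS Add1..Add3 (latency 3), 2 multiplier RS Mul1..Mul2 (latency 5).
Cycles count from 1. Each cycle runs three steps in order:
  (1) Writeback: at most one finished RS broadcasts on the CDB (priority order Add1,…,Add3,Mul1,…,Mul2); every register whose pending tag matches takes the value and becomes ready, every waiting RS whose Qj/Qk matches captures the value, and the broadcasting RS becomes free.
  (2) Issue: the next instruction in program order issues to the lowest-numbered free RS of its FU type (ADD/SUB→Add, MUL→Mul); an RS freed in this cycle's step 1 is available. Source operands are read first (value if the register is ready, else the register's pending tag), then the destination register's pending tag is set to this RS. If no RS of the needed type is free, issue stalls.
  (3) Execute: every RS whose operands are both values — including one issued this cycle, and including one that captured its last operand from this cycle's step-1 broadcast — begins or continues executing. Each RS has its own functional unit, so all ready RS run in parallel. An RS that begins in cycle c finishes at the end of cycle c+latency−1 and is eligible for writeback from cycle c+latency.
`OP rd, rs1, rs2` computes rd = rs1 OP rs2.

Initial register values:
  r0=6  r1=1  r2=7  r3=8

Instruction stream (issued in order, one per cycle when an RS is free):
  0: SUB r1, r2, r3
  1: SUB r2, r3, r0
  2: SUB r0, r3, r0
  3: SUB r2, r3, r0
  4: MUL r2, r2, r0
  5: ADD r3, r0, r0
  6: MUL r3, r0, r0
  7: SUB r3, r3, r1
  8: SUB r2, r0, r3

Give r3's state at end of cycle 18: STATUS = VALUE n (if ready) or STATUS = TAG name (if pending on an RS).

STATUS = VALUE 5

cycle 1: issue SUB r1<-Add1 // r0:6,r1:Add1,r2:7,r3:8
cycle 2: issue SUB r2<-Add2 // r0:6,r1:Add1,r2:Add2,r3:8
cycle 3: issue SUB r0<-Add3 // r0:Add3,r1:Add1,r2:Add2,r3:8
cycle 4: CDB Add1=-1; issue SUB r2<-Add1 // r0:Add3,r1:-1,r2:Add1,r3:8
cycle 5: CDB Add2=2; issue MUL r2<-Mul1 // r0:Add3,r1:-1,r2:Mul1,r3:8
cycle 6: CDB Add3=2; issue ADD r3<-Add2 // r0:2,r1:-1,r2:Mul1,r3:Add2
cycle 7: issue MUL r3<-Mul2 // r0:2,r1:-1,r2:Mul1,r3:Mul2
cycle 8: issue SUB r3<-Add3 // r0:2,r1:-1,r2:Mul1,r3:Add3
cycle 9: CDB Add1=6; issue SUB r2<-Add1 // r0:2,r1:-1,r2:Add1,r3:Add3
cycle 10: CDB Add2=4 // r0:2,r1:-1,r2:Add1,r3:Add3
cycle 11: - // r0:2,r1:-1,r2:Add1,r3:Add3
cycle 12: CDB Mul2=4 // r0:2,r1:-1,r2:Add1,r3:Add3
cycle 13: - // r0:2,r1:-1,r2:Add1,r3:Add3
cycle 14: CDB Mul1=12 // r0:2,r1:-1,r2:Add1,r3:Add3
cycle 15: CDB Add3=5 // r0:2,r1:-1,r2:Add1,r3:5
cycle 16: - // r0:2,r1:-1,r2:Add1,r3:5
cycle 17: - // r0:2,r1:-1,r2:Add1,r3:5
cycle 18: CDB Add1=-3 // r0:2,r1:-1,r2:-3,r3:5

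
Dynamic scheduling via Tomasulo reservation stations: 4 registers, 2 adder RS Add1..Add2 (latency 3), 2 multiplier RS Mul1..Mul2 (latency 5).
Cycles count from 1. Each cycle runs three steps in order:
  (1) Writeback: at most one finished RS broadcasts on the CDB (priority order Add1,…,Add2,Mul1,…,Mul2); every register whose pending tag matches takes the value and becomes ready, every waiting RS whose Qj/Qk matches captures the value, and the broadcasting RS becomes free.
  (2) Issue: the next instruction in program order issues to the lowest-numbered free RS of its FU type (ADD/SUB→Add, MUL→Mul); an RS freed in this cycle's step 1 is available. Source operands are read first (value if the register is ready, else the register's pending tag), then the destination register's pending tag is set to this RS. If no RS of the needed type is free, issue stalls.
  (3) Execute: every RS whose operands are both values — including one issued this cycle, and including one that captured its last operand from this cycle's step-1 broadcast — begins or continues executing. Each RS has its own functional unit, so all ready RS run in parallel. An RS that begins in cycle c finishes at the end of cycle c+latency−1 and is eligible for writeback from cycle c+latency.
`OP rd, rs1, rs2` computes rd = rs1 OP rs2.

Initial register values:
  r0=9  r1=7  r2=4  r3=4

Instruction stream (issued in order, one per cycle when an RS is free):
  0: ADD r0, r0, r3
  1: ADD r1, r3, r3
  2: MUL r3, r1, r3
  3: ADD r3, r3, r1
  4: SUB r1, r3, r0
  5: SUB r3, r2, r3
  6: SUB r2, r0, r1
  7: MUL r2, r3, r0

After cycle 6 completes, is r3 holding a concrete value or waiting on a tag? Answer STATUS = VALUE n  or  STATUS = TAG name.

STATUS = TAG Add1

  c1: issue ADD r0<-Add1  regs: r0:Add1,r1:7,r2:4,r3:4
  c2: issue ADD r1<-Add2  regs: r0:Add1,r1:Add2,r2:4,r3:4
  c3: issue MUL r3<-Mul1  regs: r0:Add1,r1:Add2,r2:4,r3:Mul1
  c4: CDB Add1=13; issue ADD r3<-Add1  regs: r0:13,r1:Add2,r2:4,r3:Add1
  c5: CDB Add2=8; issue SUB r1<-Add2  regs: r0:13,r1:Add2,r2:4,r3:Add1
  c6: stall  regs: r0:13,r1:Add2,r2:4,r3:Add1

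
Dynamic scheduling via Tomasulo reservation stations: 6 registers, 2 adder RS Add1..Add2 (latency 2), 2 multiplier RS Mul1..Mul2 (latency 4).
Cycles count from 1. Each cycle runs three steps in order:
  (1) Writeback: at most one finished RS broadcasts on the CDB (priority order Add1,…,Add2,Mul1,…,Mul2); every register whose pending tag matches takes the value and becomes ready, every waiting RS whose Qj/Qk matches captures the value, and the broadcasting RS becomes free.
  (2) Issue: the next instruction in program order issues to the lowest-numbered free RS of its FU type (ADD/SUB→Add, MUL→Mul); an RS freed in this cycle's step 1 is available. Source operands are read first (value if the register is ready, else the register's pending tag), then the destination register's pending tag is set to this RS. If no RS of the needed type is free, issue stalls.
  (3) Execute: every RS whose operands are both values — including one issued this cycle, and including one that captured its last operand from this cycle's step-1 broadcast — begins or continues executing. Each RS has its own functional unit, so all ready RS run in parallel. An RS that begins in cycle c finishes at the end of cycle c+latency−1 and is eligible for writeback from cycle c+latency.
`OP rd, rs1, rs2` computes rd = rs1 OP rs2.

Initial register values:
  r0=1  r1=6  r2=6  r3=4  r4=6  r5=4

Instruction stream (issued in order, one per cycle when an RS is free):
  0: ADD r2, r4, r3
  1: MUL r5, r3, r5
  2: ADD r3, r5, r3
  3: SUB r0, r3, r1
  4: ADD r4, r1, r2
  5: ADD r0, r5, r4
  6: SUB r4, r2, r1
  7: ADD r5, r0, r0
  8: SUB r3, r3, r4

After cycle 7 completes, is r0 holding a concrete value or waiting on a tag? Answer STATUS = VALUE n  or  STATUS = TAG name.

STATUS = TAG Add2

  c1: issue ADD r2<-Add1  regs: r0:1,r1:6,r2:Add1,r3:4,r4:6,r5:4
  c2: issue MUL r5<-Mul1  regs: r0:1,r1:6,r2:Add1,r3:4,r4:6,r5:Mul1
  c3: CDB Add1=10; issue ADD r3<-Add1  regs: r0:1,r1:6,r2:10,r3:Add1,r4:6,r5:Mul1
  c4: issue SUB r0<-Add2  regs: r0:Add2,r1:6,r2:10,r3:Add1,r4:6,r5:Mul1
  c5: stall  regs: r0:Add2,r1:6,r2:10,r3:Add1,r4:6,r5:Mul1
  c6: CDB Mul1=16; stall  regs: r0:Add2,r1:6,r2:10,r3:Add1,r4:6,r5:16
  c7: stall  regs: r0:Add2,r1:6,r2:10,r3:Add1,r4:6,r5:16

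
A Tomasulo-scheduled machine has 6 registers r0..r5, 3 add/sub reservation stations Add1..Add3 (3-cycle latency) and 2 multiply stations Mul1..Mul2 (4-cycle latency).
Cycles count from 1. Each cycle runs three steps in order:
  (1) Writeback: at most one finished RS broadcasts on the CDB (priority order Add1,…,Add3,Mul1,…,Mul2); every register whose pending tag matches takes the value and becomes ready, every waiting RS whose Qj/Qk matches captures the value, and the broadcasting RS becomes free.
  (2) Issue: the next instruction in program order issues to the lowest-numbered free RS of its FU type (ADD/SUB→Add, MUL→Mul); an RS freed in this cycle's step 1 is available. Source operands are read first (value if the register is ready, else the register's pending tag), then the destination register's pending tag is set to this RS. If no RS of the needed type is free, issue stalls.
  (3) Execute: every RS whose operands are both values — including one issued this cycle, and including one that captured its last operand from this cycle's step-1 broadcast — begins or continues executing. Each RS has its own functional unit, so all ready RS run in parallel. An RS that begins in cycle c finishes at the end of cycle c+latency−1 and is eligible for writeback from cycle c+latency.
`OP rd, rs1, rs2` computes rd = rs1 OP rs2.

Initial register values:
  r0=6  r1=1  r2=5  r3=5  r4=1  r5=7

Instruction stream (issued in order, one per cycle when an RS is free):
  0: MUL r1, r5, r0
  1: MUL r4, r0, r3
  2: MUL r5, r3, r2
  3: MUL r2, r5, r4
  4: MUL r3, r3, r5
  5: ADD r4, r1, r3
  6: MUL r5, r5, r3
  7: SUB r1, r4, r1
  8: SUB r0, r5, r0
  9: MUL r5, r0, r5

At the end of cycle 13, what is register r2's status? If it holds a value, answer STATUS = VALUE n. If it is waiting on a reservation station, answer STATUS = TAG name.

STATUS = TAG Mul2

cycle 1: issue MUL r1<-Mul1 // r0:6,r1:Mul1,r2:5,r3:5,r4:1,r5:7
cycle 2: issue MUL r4<-Mul2 // r0:6,r1:Mul1,r2:5,r3:5,r4:Mul2,r5:7
cycle 3: stall // r0:6,r1:Mul1,r2:5,r3:5,r4:Mul2,r5:7
cycle 4: stall // r0:6,r1:Mul1,r2:5,r3:5,r4:Mul2,r5:7
cycle 5: CDB Mul1=42; issue MUL r5<-Mul1 // r0:6,r1:42,r2:5,r3:5,r4:Mul2,r5:Mul1
cycle 6: CDB Mul2=30; issue MUL r2<-Mul2 // r0:6,r1:42,r2:Mul2,r3:5,r4:30,r5:Mul1
cycle 7: stall // r0:6,r1:42,r2:Mul2,r3:5,r4:30,r5:Mul1
cycle 8: stall // r0:6,r1:42,r2:Mul2,r3:5,r4:30,r5:Mul1
cycle 9: CDB Mul1=25; issue MUL r3<-Mul1 // r0:6,r1:42,r2:Mul2,r3:Mul1,r4:30,r5:25
cycle 10: issue ADD r4<-Add1 // r0:6,r1:42,r2:Mul2,r3:Mul1,r4:Add1,r5:25
cycle 11: stall // r0:6,r1:42,r2:Mul2,r3:Mul1,r4:Add1,r5:25
cycle 12: stall // r0:6,r1:42,r2:Mul2,r3:Mul1,r4:Add1,r5:25
cycle 13: CDB Mul1=125; issue MUL r5<-Mul1 // r0:6,r1:42,r2:Mul2,r3:125,r4:Add1,r5:Mul1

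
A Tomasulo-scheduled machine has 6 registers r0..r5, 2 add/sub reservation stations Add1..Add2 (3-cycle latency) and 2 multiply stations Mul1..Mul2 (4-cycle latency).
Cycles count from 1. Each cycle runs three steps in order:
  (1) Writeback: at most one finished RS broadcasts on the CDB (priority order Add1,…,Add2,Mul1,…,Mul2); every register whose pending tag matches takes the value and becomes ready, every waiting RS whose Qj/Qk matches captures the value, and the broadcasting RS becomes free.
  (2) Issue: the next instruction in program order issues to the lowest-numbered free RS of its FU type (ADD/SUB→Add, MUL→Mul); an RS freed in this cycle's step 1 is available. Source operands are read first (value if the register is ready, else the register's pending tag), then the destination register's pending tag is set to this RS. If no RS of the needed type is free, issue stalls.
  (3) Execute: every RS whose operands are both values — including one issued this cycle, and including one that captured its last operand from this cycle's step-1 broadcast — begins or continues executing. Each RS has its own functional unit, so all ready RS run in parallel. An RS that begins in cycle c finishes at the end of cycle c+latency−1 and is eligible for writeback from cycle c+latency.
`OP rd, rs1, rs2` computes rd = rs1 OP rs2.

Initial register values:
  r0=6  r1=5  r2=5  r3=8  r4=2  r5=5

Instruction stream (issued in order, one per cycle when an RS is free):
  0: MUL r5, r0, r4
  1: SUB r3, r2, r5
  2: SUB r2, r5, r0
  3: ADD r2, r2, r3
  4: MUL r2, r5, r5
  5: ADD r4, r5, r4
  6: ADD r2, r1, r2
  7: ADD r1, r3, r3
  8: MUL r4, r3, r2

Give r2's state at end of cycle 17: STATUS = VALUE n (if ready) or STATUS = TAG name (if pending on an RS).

cycle 1: issue MUL r5<-Mul1 // r0:6,r1:5,r2:5,r3:8,r4:2,r5:Mul1
cycle 2: issue SUB r3<-Add1 // r0:6,r1:5,r2:5,r3:Add1,r4:2,r5:Mul1
cycle 3: issue SUB r2<-Add2 // r0:6,r1:5,r2:Add2,r3:Add1,r4:2,r5:Mul1
cycle 4: stall // r0:6,r1:5,r2:Add2,r3:Add1,r4:2,r5:Mul1
cycle 5: CDB Mul1=12; stall // r0:6,r1:5,r2:Add2,r3:Add1,r4:2,r5:12
cycle 6: stall // r0:6,r1:5,r2:Add2,r3:Add1,r4:2,r5:12
cycle 7: stall // r0:6,r1:5,r2:Add2,r3:Add1,r4:2,r5:12
cycle 8: CDB Add1=-7; issue ADD r2<-Add1 // r0:6,r1:5,r2:Add1,r3:-7,r4:2,r5:12
cycle 9: CDB Add2=6; issue MUL r2<-Mul1 // r0:6,r1:5,r2:Mul1,r3:-7,r4:2,r5:12
cycle 10: issue ADD r4<-Add2 // r0:6,r1:5,r2:Mul1,r3:-7,r4:Add2,r5:12
cycle 11: stall // r0:6,r1:5,r2:Mul1,r3:-7,r4:Add2,r5:12
cycle 12: CDB Add1=-1; issue ADD r2<-Add1 // r0:6,r1:5,r2:Add1,r3:-7,r4:Add2,r5:12
cycle 13: CDB Add2=14; issue ADD r1<-Add2 // r0:6,r1:Add2,r2:Add1,r3:-7,r4:14,r5:12
cycle 14: CDB Mul1=144; issue MUL r4<-Mul1 // r0:6,r1:Add2,r2:Add1,r3:-7,r4:Mul1,r5:12
cycle 15: - // r0:6,r1:Add2,r2:Add1,r3:-7,r4:Mul1,r5:12
cycle 16: CDB Add2=-14 // r0:6,r1:-14,r2:Add1,r3:-7,r4:Mul1,r5:12
cycle 17: CDB Add1=149 // r0:6,r1:-14,r2:149,r3:-7,r4:Mul1,r5:12

STATUS = VALUE 149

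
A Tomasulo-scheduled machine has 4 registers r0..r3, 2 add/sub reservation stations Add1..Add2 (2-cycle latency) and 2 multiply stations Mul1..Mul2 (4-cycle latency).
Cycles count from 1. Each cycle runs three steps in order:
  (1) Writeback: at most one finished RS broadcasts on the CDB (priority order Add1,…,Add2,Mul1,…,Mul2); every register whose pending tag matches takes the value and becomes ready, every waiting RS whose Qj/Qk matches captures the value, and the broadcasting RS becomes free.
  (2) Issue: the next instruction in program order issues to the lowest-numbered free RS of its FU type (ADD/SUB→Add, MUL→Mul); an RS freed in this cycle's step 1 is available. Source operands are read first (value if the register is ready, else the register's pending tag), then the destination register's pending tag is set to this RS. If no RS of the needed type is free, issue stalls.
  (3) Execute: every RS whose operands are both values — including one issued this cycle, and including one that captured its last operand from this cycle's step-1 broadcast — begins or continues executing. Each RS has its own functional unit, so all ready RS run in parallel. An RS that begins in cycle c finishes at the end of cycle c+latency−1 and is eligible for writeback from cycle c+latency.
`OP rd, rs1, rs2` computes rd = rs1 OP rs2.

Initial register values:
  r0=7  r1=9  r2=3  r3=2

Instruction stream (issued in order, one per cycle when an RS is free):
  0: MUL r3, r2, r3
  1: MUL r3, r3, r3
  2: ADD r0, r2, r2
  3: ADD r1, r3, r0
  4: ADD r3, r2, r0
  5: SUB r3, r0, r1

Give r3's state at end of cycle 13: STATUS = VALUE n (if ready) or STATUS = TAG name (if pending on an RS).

STATUS = TAG Add1

cycle 1: issue MUL r3<-Mul1 // r0:7,r1:9,r2:3,r3:Mul1
cycle 2: issue MUL r3<-Mul2 // r0:7,r1:9,r2:3,r3:Mul2
cycle 3: issue ADD r0<-Add1 // r0:Add1,r1:9,r2:3,r3:Mul2
cycle 4: issue ADD r1<-Add2 // r0:Add1,r1:Add2,r2:3,r3:Mul2
cycle 5: CDB Add1=6; issue ADD r3<-Add1 // r0:6,r1:Add2,r2:3,r3:Add1
cycle 6: CDB Mul1=6; stall // r0:6,r1:Add2,r2:3,r3:Add1
cycle 7: CDB Add1=9; issue SUB r3<-Add1 // r0:6,r1:Add2,r2:3,r3:Add1
cycle 8: - // r0:6,r1:Add2,r2:3,r3:Add1
cycle 9: - // r0:6,r1:Add2,r2:3,r3:Add1
cycle 10: CDB Mul2=36 // r0:6,r1:Add2,r2:3,r3:Add1
cycle 11: - // r0:6,r1:Add2,r2:3,r3:Add1
cycle 12: CDB Add2=42 // r0:6,r1:42,r2:3,r3:Add1
cycle 13: - // r0:6,r1:42,r2:3,r3:Add1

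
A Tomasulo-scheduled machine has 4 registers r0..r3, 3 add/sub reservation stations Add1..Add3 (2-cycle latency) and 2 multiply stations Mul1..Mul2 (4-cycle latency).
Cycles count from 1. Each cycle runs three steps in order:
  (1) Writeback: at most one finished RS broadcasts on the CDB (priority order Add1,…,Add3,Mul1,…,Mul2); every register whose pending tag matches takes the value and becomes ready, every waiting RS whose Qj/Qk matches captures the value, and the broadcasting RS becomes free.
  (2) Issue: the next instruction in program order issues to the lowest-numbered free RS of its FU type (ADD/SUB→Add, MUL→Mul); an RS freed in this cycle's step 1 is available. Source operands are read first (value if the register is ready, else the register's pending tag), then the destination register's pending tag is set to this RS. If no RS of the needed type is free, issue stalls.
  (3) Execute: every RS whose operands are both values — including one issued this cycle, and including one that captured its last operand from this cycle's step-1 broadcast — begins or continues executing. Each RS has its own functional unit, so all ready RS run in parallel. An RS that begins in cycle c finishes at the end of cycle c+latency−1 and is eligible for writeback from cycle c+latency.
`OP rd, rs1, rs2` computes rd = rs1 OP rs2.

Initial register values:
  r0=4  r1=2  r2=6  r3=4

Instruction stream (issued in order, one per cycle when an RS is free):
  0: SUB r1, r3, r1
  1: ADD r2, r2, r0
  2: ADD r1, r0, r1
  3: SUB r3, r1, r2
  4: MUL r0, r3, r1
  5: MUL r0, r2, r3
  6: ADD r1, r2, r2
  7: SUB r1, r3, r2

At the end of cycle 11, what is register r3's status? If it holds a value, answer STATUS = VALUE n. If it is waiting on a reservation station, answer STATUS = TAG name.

cycle 1: issue SUB r1<-Add1 // r0:4,r1:Add1,r2:6,r3:4
cycle 2: issue ADD r2<-Add2 // r0:4,r1:Add1,r2:Add2,r3:4
cycle 3: CDB Add1=2; issue ADD r1<-Add1 // r0:4,r1:Add1,r2:Add2,r3:4
cycle 4: CDB Add2=10; issue SUB r3<-Add2 // r0:4,r1:Add1,r2:10,r3:Add2
cycle 5: CDB Add1=6; issue MUL r0<-Mul1 // r0:Mul1,r1:6,r2:10,r3:Add2
cycle 6: issue MUL r0<-Mul2 // r0:Mul2,r1:6,r2:10,r3:Add2
cycle 7: CDB Add2=-4; issue ADD r1<-Add1 // r0:Mul2,r1:Add1,r2:10,r3:-4
cycle 8: issue SUB r1<-Add2 // r0:Mul2,r1:Add2,r2:10,r3:-4
cycle 9: CDB Add1=20 // r0:Mul2,r1:Add2,r2:10,r3:-4
cycle 10: CDB Add2=-14 // r0:Mul2,r1:-14,r2:10,r3:-4
cycle 11: CDB Mul1=-24 // r0:Mul2,r1:-14,r2:10,r3:-4

STATUS = VALUE -4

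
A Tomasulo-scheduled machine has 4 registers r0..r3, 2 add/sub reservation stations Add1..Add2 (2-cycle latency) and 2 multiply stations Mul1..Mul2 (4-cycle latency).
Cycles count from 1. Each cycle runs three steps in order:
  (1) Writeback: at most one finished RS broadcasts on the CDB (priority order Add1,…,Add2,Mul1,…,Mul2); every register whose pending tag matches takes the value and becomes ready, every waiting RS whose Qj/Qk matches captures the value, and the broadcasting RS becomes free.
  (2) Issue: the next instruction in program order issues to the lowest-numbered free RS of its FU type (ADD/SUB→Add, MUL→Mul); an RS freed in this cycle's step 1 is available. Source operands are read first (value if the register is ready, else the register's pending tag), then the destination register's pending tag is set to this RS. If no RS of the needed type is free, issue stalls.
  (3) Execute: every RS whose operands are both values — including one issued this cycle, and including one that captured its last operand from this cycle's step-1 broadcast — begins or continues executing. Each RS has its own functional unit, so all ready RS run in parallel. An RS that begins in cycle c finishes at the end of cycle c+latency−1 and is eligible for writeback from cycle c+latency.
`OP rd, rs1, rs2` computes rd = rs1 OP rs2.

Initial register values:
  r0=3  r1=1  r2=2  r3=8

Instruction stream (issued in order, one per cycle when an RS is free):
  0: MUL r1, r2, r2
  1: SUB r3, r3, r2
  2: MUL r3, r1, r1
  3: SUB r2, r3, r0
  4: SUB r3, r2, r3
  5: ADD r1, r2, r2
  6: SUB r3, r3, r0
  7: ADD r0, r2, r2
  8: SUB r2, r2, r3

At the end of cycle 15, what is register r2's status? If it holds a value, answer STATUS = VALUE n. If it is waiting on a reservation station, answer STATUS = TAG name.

STATUS = VALUE 13

c1: issue MUL r1<-Mul1 | r0:3,r1:Mul1,r2:2,r3:8
c2: issue SUB r3<-Add1 | r0:3,r1:Mul1,r2:2,r3:Add1
c3: issue MUL r3<-Mul2 | r0:3,r1:Mul1,r2:2,r3:Mul2
c4: CDB Add1=6; issue SUB r2<-Add1 | r0:3,r1:Mul1,r2:Add1,r3:Mul2
c5: CDB Mul1=4; issue SUB r3<-Add2 | r0:3,r1:4,r2:Add1,r3:Add2
c6: stall | r0:3,r1:4,r2:Add1,r3:Add2
c7: stall | r0:3,r1:4,r2:Add1,r3:Add2
c8: stall | r0:3,r1:4,r2:Add1,r3:Add2
c9: CDB Mul2=16; stall | r0:3,r1:4,r2:Add1,r3:Add2
c10: stall | r0:3,r1:4,r2:Add1,r3:Add2
c11: CDB Add1=13; issue ADD r1<-Add1 | r0:3,r1:Add1,r2:13,r3:Add2
c12: stall | r0:3,r1:Add1,r2:13,r3:Add2
c13: CDB Add1=26; issue SUB r3<-Add1 | r0:3,r1:26,r2:13,r3:Add1
c14: CDB Add2=-3; issue ADD r0<-Add2 | r0:Add2,r1:26,r2:13,r3:Add1
c15: stall | r0:Add2,r1:26,r2:13,r3:Add1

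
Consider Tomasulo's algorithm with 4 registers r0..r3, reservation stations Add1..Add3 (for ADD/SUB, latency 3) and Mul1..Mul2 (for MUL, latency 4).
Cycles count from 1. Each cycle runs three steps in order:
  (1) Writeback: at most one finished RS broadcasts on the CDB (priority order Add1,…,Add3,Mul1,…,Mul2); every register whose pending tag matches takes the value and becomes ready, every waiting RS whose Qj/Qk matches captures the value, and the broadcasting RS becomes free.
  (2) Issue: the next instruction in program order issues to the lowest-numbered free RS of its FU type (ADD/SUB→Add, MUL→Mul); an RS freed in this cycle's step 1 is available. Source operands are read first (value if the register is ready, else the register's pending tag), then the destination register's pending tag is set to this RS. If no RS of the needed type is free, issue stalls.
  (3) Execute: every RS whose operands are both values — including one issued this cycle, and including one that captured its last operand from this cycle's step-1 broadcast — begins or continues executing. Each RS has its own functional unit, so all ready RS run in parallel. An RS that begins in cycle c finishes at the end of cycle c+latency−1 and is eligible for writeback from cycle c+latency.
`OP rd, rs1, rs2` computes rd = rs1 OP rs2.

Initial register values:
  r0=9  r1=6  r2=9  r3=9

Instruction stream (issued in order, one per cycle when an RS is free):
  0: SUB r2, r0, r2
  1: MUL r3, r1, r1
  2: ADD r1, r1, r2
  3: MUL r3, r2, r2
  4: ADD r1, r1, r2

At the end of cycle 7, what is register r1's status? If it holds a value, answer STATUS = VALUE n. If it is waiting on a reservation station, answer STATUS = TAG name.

  c1: issue SUB r2<-Add1  regs: r0:9,r1:6,r2:Add1,r3:9
  c2: issue MUL r3<-Mul1  regs: r0:9,r1:6,r2:Add1,r3:Mul1
  c3: issue ADD r1<-Add2  regs: r0:9,r1:Add2,r2:Add1,r3:Mul1
  c4: CDB Add1=0; issue MUL r3<-Mul2  regs: r0:9,r1:Add2,r2:0,r3:Mul2
  c5: issue ADD r1<-Add1  regs: r0:9,r1:Add1,r2:0,r3:Mul2
  c6: CDB Mul1=36  regs: r0:9,r1:Add1,r2:0,r3:Mul2
  c7: CDB Add2=6  regs: r0:9,r1:Add1,r2:0,r3:Mul2

STATUS = TAG Add1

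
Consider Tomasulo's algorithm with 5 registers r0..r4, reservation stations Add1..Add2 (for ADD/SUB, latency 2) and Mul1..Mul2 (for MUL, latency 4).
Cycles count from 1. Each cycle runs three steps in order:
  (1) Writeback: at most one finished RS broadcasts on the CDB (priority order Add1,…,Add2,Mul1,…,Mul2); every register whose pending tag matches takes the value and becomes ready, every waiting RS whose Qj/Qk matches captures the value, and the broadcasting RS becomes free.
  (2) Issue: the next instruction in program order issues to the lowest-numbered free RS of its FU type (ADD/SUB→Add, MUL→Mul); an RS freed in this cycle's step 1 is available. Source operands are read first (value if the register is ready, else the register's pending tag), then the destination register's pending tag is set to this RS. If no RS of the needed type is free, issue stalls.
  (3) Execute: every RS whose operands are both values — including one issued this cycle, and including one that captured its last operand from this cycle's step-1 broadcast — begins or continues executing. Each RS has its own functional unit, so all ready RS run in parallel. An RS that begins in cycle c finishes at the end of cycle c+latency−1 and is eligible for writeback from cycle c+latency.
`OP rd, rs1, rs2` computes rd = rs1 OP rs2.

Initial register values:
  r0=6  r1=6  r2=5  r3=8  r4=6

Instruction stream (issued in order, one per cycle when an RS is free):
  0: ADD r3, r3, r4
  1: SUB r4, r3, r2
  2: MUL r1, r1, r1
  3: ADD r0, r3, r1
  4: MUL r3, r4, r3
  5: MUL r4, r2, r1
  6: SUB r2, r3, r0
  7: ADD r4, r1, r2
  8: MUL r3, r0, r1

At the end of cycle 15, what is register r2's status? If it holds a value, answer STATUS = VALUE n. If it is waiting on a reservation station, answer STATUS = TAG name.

STATUS = VALUE 76

c1: issue ADD r3<-Add1 | r0:6,r1:6,r2:5,r3:Add1,r4:6
c2: issue SUB r4<-Add2 | r0:6,r1:6,r2:5,r3:Add1,r4:Add2
c3: CDB Add1=14; issue MUL r1<-Mul1 | r0:6,r1:Mul1,r2:5,r3:14,r4:Add2
c4: issue ADD r0<-Add1 | r0:Add1,r1:Mul1,r2:5,r3:14,r4:Add2
c5: CDB Add2=9; issue MUL r3<-Mul2 | r0:Add1,r1:Mul1,r2:5,r3:Mul2,r4:9
c6: stall | r0:Add1,r1:Mul1,r2:5,r3:Mul2,r4:9
c7: CDB Mul1=36; issue MUL r4<-Mul1 | r0:Add1,r1:36,r2:5,r3:Mul2,r4:Mul1
c8: issue SUB r2<-Add2 | r0:Add1,r1:36,r2:Add2,r3:Mul2,r4:Mul1
c9: CDB Add1=50; issue ADD r4<-Add1 | r0:50,r1:36,r2:Add2,r3:Mul2,r4:Add1
c10: CDB Mul2=126; issue MUL r3<-Mul2 | r0:50,r1:36,r2:Add2,r3:Mul2,r4:Add1
c11: CDB Mul1=180 | r0:50,r1:36,r2:Add2,r3:Mul2,r4:Add1
c12: CDB Add2=76 | r0:50,r1:36,r2:76,r3:Mul2,r4:Add1
c13: - | r0:50,r1:36,r2:76,r3:Mul2,r4:Add1
c14: CDB Add1=112 | r0:50,r1:36,r2:76,r3:Mul2,r4:112
c15: CDB Mul2=1800 | r0:50,r1:36,r2:76,r3:1800,r4:112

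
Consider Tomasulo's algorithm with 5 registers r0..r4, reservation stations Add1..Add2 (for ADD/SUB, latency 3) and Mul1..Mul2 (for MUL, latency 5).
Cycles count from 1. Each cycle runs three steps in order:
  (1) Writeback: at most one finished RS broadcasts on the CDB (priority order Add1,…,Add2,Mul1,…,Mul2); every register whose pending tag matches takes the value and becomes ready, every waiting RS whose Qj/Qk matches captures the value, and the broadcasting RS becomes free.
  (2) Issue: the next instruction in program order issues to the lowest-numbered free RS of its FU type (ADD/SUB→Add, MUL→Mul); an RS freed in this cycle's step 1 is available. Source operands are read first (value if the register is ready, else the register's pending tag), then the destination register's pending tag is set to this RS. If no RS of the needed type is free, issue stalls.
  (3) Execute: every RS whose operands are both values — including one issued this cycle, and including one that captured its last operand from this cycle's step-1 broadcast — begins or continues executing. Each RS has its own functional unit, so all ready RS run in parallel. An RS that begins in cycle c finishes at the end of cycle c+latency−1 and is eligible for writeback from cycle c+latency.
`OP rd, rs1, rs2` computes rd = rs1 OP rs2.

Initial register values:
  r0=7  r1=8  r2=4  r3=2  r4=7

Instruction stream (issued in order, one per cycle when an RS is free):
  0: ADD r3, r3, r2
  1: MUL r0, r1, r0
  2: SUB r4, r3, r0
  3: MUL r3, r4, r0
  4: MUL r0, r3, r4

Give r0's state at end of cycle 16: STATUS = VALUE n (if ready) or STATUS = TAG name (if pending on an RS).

STATUS = TAG Mul1

c1: issue ADD r3<-Add1 | r0:7,r1:8,r2:4,r3:Add1,r4:7
c2: issue MUL r0<-Mul1 | r0:Mul1,r1:8,r2:4,r3:Add1,r4:7
c3: issue SUB r4<-Add2 | r0:Mul1,r1:8,r2:4,r3:Add1,r4:Add2
c4: CDB Add1=6; issue MUL r3<-Mul2 | r0:Mul1,r1:8,r2:4,r3:Mul2,r4:Add2
c5: stall | r0:Mul1,r1:8,r2:4,r3:Mul2,r4:Add2
c6: stall | r0:Mul1,r1:8,r2:4,r3:Mul2,r4:Add2
c7: CDB Mul1=56; issue MUL r0<-Mul1 | r0:Mul1,r1:8,r2:4,r3:Mul2,r4:Add2
c8: - | r0:Mul1,r1:8,r2:4,r3:Mul2,r4:Add2
c9: - | r0:Mul1,r1:8,r2:4,r3:Mul2,r4:Add2
c10: CDB Add2=-50 | r0:Mul1,r1:8,r2:4,r3:Mul2,r4:-50
c11: - | r0:Mul1,r1:8,r2:4,r3:Mul2,r4:-50
c12: - | r0:Mul1,r1:8,r2:4,r3:Mul2,r4:-50
c13: - | r0:Mul1,r1:8,r2:4,r3:Mul2,r4:-50
c14: - | r0:Mul1,r1:8,r2:4,r3:Mul2,r4:-50
c15: CDB Mul2=-2800 | r0:Mul1,r1:8,r2:4,r3:-2800,r4:-50
c16: - | r0:Mul1,r1:8,r2:4,r3:-2800,r4:-50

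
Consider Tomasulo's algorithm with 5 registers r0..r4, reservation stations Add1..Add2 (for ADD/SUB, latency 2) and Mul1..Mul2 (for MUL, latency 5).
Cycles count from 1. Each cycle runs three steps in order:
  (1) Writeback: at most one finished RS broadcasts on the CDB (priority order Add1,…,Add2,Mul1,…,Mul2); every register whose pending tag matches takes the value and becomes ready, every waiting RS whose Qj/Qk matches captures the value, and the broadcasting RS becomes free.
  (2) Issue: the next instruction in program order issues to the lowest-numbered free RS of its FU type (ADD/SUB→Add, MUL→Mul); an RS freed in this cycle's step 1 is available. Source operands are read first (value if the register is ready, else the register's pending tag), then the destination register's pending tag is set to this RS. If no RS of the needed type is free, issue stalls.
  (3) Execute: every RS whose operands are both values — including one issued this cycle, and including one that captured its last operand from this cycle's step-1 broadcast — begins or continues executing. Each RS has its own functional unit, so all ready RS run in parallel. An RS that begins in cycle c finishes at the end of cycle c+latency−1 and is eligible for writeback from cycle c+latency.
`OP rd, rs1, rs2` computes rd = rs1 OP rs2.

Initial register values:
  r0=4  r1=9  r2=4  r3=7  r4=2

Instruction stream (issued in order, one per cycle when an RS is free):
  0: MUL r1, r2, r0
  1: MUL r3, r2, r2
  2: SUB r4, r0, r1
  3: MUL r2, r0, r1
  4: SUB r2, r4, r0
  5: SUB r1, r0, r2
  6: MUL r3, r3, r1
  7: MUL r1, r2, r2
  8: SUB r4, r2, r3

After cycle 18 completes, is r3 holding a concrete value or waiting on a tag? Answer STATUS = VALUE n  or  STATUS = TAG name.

STATUS = VALUE 320

cycle 1: issue MUL r1<-Mul1 // r0:4,r1:Mul1,r2:4,r3:7,r4:2
cycle 2: issue MUL r3<-Mul2 // r0:4,r1:Mul1,r2:4,r3:Mul2,r4:2
cycle 3: issue SUB r4<-Add1 // r0:4,r1:Mul1,r2:4,r3:Mul2,r4:Add1
cycle 4: stall // r0:4,r1:Mul1,r2:4,r3:Mul2,r4:Add1
cycle 5: stall // r0:4,r1:Mul1,r2:4,r3:Mul2,r4:Add1
cycle 6: CDB Mul1=16; issue MUL r2<-Mul1 // r0:4,r1:16,r2:Mul1,r3:Mul2,r4:Add1
cycle 7: CDB Mul2=16; issue SUB r2<-Add2 // r0:4,r1:16,r2:Add2,r3:16,r4:Add1
cycle 8: CDB Add1=-12; issue SUB r1<-Add1 // r0:4,r1:Add1,r2:Add2,r3:16,r4:-12
cycle 9: issue MUL r3<-Mul2 // r0:4,r1:Add1,r2:Add2,r3:Mul2,r4:-12
cycle 10: CDB Add2=-16; stall // r0:4,r1:Add1,r2:-16,r3:Mul2,r4:-12
cycle 11: CDB Mul1=64; issue MUL r1<-Mul1 // r0:4,r1:Mul1,r2:-16,r3:Mul2,r4:-12
cycle 12: CDB Add1=20; issue SUB r4<-Add1 // r0:4,r1:Mul1,r2:-16,r3:Mul2,r4:Add1
cycle 13: - // r0:4,r1:Mul1,r2:-16,r3:Mul2,r4:Add1
cycle 14: - // r0:4,r1:Mul1,r2:-16,r3:Mul2,r4:Add1
cycle 15: - // r0:4,r1:Mul1,r2:-16,r3:Mul2,r4:Add1
cycle 16: CDB Mul1=256 // r0:4,r1:256,r2:-16,r3:Mul2,r4:Add1
cycle 17: CDB Mul2=320 // r0:4,r1:256,r2:-16,r3:320,r4:Add1
cycle 18: - // r0:4,r1:256,r2:-16,r3:320,r4:Add1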